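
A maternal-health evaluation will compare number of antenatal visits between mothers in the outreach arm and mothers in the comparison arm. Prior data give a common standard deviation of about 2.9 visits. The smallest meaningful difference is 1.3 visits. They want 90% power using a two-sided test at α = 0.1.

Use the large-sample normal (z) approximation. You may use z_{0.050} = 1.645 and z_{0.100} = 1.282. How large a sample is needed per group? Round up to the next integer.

n = (z_{α/2} + z_β)² · (σ₁² + σ₂²) / δ²
  = (1.645 + 1.282)² · (2·2.9² = 16.82) / 1.3²
  = 8.5673 · 16.82 / 1.69
  = 85.27
Round up → n = 86 per group.

n = 86 per group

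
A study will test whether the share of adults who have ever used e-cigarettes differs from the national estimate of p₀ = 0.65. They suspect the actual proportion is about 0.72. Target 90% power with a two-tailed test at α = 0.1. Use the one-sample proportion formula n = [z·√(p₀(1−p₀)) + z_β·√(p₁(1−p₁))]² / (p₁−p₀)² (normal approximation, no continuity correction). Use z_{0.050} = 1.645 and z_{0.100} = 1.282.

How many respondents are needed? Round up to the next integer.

n = 378

n = [z_{α/2}·√(p₀q₀) + z_β·√(p₁q₁)]² / (p₁ − p₀)²
  = [1.645·√(0.65·0.35) + 1.282·√(0.72·0.28)]² / (0.07)²
  = [1.645·0.4770 + 1.282·0.4490]² / 0.0049
  = [1.3602]² / 0.0049
  = 377.60
Round up → n = 378.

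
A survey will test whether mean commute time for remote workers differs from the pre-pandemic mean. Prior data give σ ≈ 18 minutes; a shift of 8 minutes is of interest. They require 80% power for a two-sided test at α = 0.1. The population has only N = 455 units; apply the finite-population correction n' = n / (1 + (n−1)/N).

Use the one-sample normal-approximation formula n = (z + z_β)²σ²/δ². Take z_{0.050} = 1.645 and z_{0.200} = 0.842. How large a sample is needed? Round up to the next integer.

n = (z_{α/2} + z_β)² · σ² / δ²
  = (1.645 + 0.842)² · 18² / 8²
  = 6.1852 · 324 / 64
  = 31.31
Finite-population correction (N = 455): 31.31 / (1 + (31.31 − 1)/455) = 29.36.
Round up → n = 30.

n = 30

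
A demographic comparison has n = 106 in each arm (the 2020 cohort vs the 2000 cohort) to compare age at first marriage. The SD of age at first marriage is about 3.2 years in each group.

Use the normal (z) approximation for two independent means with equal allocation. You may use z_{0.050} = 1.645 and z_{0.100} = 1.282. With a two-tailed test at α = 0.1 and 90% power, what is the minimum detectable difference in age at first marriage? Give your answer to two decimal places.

δ = (z_{α/2} + z_β) · √((σ₁²+σ₂²)/n)
  = (1.645 + 1.282) · √(20.48/106)
  = 2.927 · √0.19321
  = 2.927 · 0.4396
  = 1.2866

Minimum detectable difference ≈ 1.29 years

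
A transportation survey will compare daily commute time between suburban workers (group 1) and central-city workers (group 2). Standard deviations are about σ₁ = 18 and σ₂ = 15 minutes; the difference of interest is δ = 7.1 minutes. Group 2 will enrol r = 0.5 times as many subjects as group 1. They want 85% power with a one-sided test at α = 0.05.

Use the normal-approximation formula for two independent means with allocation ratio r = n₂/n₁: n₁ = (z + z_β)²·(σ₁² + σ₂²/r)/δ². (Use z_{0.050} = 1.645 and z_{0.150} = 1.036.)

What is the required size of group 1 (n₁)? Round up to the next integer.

n₁ = 111

n₁ = (z_α + z_β)² · (σ₁² + σ₂²/r) / δ²
   = (1.645 + 1.036)² · (18² + 15²/0.5) / 7.1²
   = 7.1878 · (324 + 450) / 50.41
   = 7.1878 · 774 / 50.41
   = 110.36
Round up → n₁ = 111; n₂ = r·n₁ = 0.5 × 111 = 56.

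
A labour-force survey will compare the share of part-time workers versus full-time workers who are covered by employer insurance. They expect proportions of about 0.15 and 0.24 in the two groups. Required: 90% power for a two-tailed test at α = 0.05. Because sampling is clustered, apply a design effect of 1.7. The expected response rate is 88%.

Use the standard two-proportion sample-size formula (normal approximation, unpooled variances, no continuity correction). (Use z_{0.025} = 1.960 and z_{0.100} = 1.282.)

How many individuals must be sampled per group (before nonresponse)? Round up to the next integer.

n = 777 per group

n = (z_{α/2} + z_β)² · [p₁(1−p₁) + p₂(1−p₂)] / (p₁ − p₂)²
  = (1.960 + 1.282)² · (0.15·0.85 + 0.24·0.76) / (-0.09)²
  = (3.242)² · (0.1275 + 0.1824) / 0.0081
  = 10.5106 · 0.3099 / 0.0081
  = 402.13
Design effect: 1.7 × 402.13 = 683.61.
Adjust for 88% response: 683.61 / 0.88 = 776.84.
Round up → n = 777 per group.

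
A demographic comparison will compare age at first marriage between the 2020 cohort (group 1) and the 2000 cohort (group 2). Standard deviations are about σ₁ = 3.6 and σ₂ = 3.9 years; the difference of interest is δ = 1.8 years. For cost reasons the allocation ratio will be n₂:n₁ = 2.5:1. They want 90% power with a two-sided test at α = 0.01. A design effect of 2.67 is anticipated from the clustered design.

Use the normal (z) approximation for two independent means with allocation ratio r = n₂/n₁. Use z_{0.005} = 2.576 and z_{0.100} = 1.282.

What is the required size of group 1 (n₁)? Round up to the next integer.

n₁ = (z_{α/2} + z_β)² · (σ₁² + σ₂²/r) / δ²
   = (2.576 + 1.282)² · (3.6² + 3.9²/2.5) / 1.8²
   = 14.8842 · (12.96 + 6.084) / 3.24
   = 14.8842 · 19.044 / 3.24
   = 87.49
Design effect: 2.67 × 87.49 = 233.59.
Round up → n₁ = 234; n₂ = r·n₁ = 2.5 × 234 = 585.

n₁ = 234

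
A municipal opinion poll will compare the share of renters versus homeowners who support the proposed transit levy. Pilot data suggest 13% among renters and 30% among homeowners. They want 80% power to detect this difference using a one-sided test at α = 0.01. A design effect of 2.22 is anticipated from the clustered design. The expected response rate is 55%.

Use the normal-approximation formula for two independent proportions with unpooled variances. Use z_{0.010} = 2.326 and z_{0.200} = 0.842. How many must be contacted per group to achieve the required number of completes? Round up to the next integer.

n = (z_α + z_β)² · [p₁(1−p₁) + p₂(1−p₂)] / (p₁ − p₂)²
  = (2.326 + 0.842)² · (0.13·0.87 + 0.30·0.70) / (-0.17)²
  = (3.168)² · (0.1131 + 0.2100) / 0.0289
  = 10.0362 · 0.3231 / 0.0289
  = 112.20
Design effect: 2.22 × 112.20 = 249.09.
Adjust for 55% response: 249.09 / 0.55 = 452.90.
Round up → n = 453 per group.

n = 453 per group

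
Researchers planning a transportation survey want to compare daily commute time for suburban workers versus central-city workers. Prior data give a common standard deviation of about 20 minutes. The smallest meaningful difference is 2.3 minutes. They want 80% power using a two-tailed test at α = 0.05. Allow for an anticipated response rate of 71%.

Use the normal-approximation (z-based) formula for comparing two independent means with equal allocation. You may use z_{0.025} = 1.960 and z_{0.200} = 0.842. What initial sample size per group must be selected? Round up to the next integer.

n = (z_{α/2} + z_β)² · (σ₁² + σ₂²) / δ²
  = (1.960 + 0.842)² · (2·20² = 800) / 2.3²
  = 7.8512 · 800 / 5.29
  = 1187.33
Adjust for 71% response: 1187.33 / 0.71 = 1672.29.
Round up → n = 1673 per group.

n = 1673 per group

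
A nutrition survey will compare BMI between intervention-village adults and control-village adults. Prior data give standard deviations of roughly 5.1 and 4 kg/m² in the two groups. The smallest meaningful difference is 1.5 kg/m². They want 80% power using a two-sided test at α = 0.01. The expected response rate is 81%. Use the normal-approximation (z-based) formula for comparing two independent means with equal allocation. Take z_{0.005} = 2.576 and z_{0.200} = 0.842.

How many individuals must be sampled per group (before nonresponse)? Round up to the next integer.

n = (z_{α/2} + z_β)² · (σ₁² + σ₂²) / δ²
  = (2.576 + 0.842)² · (5.1² + 4² = 42.01) / 1.5²
  = 11.6827 · 42.01 / 2.25
  = 218.13
Adjust for 81% response: 218.13 / 0.81 = 269.30.
Round up → n = 270 per group.

n = 270 per group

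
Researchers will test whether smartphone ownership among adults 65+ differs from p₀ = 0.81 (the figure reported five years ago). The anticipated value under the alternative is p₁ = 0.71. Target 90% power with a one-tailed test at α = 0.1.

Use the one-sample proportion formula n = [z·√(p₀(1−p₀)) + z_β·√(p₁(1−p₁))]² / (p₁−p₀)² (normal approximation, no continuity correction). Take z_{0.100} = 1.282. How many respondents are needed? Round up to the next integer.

n = 118

n = [z_α·√(p₀q₀) + z_β·√(p₁q₁)]² / (p₁ − p₀)²
  = [1.282·√(0.81·0.19) + 1.282·√(0.71·0.29)]² / (-0.10)²
  = [1.282·0.3923 + 1.282·0.4538]² / 0.0100
  = [1.0847]² / 0.0100
  = 117.65
Round up → n = 118.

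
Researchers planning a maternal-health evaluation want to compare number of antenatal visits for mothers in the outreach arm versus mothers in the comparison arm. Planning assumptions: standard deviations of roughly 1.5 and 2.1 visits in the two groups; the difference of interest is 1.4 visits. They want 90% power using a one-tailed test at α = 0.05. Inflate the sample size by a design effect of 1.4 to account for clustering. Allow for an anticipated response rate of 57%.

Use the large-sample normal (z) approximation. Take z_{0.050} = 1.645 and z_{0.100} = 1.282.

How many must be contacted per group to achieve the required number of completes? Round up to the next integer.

n = 72 per group

n = (z_α + z_β)² · (σ₁² + σ₂²) / δ²
  = (1.645 + 1.282)² · (1.5² + 2.1² = 6.66) / 1.4²
  = 8.5673 · 6.66 / 1.96
  = 29.11
Design effect: 1.4 × 29.11 = 40.76.
Adjust for 57% response: 40.76 / 0.57 = 71.50.
Round up → n = 72 per group.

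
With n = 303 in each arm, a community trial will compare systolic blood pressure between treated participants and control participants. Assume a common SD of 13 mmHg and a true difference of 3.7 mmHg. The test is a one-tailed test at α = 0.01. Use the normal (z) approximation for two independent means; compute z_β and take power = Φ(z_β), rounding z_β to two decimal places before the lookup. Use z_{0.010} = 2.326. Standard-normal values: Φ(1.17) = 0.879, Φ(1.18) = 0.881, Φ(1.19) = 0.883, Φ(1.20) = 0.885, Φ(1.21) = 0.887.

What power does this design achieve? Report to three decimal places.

Power ≈ 0.881

z_β = δ·√(n/(σ₁²+σ₂²)) − z_α
    = 3.7 · √(303/338) − 2.326
    = 3.7 · 0.94681 − 2.326
    = 3.5032 − 2.326 = 1.1772 → 1.18
Power = Φ(1.18) = 0.881.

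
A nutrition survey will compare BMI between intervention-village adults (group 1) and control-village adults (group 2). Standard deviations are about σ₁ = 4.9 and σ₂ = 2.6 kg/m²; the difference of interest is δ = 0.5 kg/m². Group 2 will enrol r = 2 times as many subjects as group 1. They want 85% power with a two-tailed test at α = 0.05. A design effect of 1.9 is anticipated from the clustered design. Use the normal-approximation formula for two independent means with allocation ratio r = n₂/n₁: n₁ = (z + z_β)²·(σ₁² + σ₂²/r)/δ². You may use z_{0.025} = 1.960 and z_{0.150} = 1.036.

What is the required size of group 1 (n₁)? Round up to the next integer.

n₁ = (z_{α/2} + z_β)² · (σ₁² + σ₂²/r) / δ²
   = (1.960 + 1.036)² · (4.9² + 2.6²/2) / 0.5²
   = 8.9760 · (24.01 + 3.38) / 0.25
   = 8.9760 · 27.39 / 0.25
   = 983.41
Design effect: 1.9 × 983.41 = 1868.48.
Round up → n₁ = 1869; n₂ = r·n₁ = 2 × 1869 = 3738.

n₁ = 1869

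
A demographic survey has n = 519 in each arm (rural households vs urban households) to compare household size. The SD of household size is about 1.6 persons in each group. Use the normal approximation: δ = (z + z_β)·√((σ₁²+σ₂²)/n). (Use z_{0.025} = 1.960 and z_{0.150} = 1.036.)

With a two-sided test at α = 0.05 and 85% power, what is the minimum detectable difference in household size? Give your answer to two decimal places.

δ = (z_{α/2} + z_β) · √((σ₁²+σ₂²)/n)
  = (1.960 + 1.036) · √(5.12/519)
  = 2.996 · √0.00987
  = 2.996 · 0.0993
  = 0.2976

Minimum detectable difference ≈ 0.30 persons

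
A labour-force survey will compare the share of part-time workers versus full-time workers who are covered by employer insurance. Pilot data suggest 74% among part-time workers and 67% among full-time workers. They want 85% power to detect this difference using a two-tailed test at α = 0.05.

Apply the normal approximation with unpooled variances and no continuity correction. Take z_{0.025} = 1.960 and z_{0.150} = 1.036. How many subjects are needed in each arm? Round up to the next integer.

n = 758 per group

n = (z_{α/2} + z_β)² · [p₁(1−p₁) + p₂(1−p₂)] / (p₁ − p₂)²
  = (1.960 + 1.036)² · (0.74·0.26 + 0.67·0.33) / (0.07)²
  = (2.996)² · (0.1924 + 0.2211) / 0.0049
  = 8.9760 · 0.4135 / 0.0049
  = 757.47
Round up → n = 758 per group.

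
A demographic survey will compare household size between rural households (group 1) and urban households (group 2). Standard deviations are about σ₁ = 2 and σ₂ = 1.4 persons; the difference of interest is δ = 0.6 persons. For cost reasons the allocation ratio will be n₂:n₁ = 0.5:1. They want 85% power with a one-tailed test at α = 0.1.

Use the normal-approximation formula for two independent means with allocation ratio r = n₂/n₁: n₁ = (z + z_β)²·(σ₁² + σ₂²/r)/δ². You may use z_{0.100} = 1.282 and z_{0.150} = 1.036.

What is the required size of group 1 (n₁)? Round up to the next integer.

n₁ = (z_α + z_β)² · (σ₁² + σ₂²/r) / δ²
   = (1.282 + 1.036)² · (2² + 1.4²/0.5) / 0.6²
   = 5.3731 · (4 + 3.92) / 0.36
   = 5.3731 · 7.92 / 0.36
   = 118.21
Round up → n₁ = 119; n₂ = r·n₁ = 0.5 × 119 = 60.

n₁ = 119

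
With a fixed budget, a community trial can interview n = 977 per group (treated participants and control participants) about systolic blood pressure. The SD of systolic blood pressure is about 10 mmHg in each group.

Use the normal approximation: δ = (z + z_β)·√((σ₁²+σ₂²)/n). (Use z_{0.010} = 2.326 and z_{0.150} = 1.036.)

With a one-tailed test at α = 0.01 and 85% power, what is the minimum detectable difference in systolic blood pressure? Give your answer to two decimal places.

Minimum detectable difference ≈ 1.52 mmHg

δ = (z_α + z_β) · √((σ₁²+σ₂²)/n)
  = (2.326 + 1.036) · √(200/977)
  = 3.362 · √0.20471
  = 3.362 · 0.4524
  = 1.5211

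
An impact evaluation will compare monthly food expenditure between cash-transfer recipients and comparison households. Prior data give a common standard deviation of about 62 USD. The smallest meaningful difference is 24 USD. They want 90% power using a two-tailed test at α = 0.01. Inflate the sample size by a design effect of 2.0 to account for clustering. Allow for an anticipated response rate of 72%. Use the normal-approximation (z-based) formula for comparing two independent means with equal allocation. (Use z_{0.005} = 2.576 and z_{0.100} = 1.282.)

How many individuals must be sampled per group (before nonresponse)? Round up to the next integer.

n = (z_{α/2} + z_β)² · (σ₁² + σ₂²) / δ²
  = (2.576 + 1.282)² · (2·62² = 7688) / 24²
  = 14.8842 · 7688 / 576
  = 198.66
Design effect: 2.0 × 198.66 = 397.32.
Adjust for 72% response: 397.32 / 0.72 = 551.84.
Round up → n = 552 per group.

n = 552 per group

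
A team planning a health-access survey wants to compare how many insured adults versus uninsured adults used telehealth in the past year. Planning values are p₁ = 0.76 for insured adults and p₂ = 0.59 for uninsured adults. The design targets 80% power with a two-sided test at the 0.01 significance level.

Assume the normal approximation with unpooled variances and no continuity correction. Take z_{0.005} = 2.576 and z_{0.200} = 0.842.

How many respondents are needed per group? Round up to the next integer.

n = 172 per group

n = (z_{α/2} + z_β)² · [p₁(1−p₁) + p₂(1−p₂)] / (p₁ − p₂)²
  = (2.576 + 0.842)² · (0.76·0.24 + 0.59·0.41) / (0.17)²
  = (3.418)² · (0.1824 + 0.2419) / 0.0289
  = 11.6827 · 0.4243 / 0.0289
  = 171.52
Round up → n = 172 per group.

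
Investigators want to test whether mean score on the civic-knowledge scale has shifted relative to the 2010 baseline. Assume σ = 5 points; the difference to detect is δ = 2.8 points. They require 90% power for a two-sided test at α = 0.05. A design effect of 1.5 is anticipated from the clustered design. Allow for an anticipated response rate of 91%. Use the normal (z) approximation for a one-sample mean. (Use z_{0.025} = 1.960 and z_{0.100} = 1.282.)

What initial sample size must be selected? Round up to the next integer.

n = 56

n = (z_{α/2} + z_β)² · σ² / δ²
  = (1.960 + 1.282)² · 5² / 2.8²
  = 10.5106 · 25 / 7.84
  = 33.52
Design effect: 1.5 × 33.52 = 50.27.
Adjust for 91% response: 50.27 / 0.91 = 55.25.
Round up → n = 56.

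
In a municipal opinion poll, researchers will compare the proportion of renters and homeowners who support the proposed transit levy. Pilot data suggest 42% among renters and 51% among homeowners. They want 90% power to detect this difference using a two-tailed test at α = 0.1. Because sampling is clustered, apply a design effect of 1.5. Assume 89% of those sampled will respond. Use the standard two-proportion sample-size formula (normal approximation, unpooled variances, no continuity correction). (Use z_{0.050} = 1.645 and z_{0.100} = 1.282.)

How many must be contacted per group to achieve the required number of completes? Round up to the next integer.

n = 880 per group

n = (z_{α/2} + z_β)² · [p₁(1−p₁) + p₂(1−p₂)] / (p₁ − p₂)²
  = (1.645 + 1.282)² · (0.42·0.58 + 0.51·0.49) / (-0.09)²
  = (2.927)² · (0.2436 + 0.2499) / 0.0081
  = 8.5673 · 0.4935 / 0.0081
  = 521.97
Design effect: 1.5 × 521.97 = 782.96.
Adjust for 89% response: 782.96 / 0.89 = 879.73.
Round up → n = 880 per group.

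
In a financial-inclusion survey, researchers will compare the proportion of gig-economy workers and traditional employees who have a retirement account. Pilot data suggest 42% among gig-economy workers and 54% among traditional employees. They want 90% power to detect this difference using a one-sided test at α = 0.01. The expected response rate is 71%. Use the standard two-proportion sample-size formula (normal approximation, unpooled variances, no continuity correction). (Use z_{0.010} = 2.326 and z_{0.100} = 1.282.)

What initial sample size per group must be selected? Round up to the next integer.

n = 627 per group

n = (z_α + z_β)² · [p₁(1−p₁) + p₂(1−p₂)] / (p₁ − p₂)²
  = (2.326 + 1.282)² · (0.42·0.58 + 0.54·0.46) / (-0.12)²
  = (3.608)² · (0.2436 + 0.2484) / 0.0144
  = 13.0177 · 0.4920 / 0.0144
  = 444.77
Adjust for 71% response: 444.77 / 0.71 = 626.44.
Round up → n = 627 per group.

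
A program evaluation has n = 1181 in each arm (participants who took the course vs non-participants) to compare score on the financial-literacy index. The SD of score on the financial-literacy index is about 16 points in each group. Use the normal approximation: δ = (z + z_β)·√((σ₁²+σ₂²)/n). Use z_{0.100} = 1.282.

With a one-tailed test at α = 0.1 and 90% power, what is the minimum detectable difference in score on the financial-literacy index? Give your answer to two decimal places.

Minimum detectable difference ≈ 1.69 points

δ = (z_α + z_β) · √((σ₁²+σ₂²)/n)
  = (1.282 + 1.282) · √(512/1181)
  = 2.564 · √0.43353
  = 2.564 · 0.6584
  = 1.6882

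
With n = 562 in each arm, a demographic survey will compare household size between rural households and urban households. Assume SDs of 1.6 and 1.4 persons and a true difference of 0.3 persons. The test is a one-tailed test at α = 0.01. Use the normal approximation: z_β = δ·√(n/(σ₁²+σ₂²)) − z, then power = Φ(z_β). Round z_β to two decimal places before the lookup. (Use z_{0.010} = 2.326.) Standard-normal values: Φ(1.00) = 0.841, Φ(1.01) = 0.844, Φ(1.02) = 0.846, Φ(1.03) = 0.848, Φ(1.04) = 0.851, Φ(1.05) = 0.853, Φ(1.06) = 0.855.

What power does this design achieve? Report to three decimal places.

z_β = δ·√(n/(σ₁²+σ₂²)) − z_α
    = 0.3 · √(562/4.52) − 2.326
    = 0.3 · 11.15062 − 2.326
    = 3.3452 − 2.326 = 1.0192 → 1.02
Power = Φ(1.02) = 0.846.

Power ≈ 0.846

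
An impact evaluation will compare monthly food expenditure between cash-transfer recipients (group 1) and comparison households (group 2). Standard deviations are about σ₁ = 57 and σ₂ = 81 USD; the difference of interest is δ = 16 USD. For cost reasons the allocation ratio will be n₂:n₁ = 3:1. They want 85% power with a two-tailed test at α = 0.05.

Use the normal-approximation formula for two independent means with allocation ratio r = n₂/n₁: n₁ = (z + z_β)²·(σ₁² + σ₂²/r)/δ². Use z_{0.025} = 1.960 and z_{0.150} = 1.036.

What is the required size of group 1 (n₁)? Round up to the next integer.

n₁ = (z_{α/2} + z_β)² · (σ₁² + σ₂²/r) / δ²
   = (1.960 + 1.036)² · (57² + 81²/3) / 16²
   = 8.9760 · (3249 + 2187) / 256
   = 8.9760 · 5436 / 256
   = 190.60
Round up → n₁ = 191; n₂ = r·n₁ = 3 × 191 = 573.

n₁ = 191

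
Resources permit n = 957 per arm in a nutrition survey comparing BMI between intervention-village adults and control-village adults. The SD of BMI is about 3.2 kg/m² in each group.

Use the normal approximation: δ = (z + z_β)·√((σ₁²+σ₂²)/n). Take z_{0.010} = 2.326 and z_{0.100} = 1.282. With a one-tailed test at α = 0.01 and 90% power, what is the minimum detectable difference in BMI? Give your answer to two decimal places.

δ = (z_α + z_β) · √((σ₁²+σ₂²)/n)
  = (2.326 + 1.282) · √(20.48/957)
  = 3.608 · √0.0214
  = 3.608 · 0.1463
  = 0.5278

Minimum detectable difference ≈ 0.53 kg/m²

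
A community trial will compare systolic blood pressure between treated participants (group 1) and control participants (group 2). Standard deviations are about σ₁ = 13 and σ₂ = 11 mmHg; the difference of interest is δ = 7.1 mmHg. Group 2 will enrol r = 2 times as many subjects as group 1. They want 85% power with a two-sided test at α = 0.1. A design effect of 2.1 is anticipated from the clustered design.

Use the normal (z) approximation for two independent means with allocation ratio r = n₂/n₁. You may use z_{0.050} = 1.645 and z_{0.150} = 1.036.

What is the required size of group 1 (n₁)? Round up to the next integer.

n₁ = (z_{α/2} + z_β)² · (σ₁² + σ₂²/r) / δ²
   = (1.645 + 1.036)² · (13² + 11²/2) / 7.1²
   = 7.1878 · (169 + 60.5) / 50.41
   = 7.1878 · 229.5 / 50.41
   = 32.72
Design effect: 2.1 × 32.72 = 68.72.
Round up → n₁ = 69; n₂ = r·n₁ = 2 × 69 = 138.

n₁ = 69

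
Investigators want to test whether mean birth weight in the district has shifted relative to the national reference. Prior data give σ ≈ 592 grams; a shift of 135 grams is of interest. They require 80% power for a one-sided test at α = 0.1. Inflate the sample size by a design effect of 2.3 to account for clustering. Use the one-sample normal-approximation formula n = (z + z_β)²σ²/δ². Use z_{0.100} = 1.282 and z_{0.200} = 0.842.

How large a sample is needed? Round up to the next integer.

n = (z_α + z_β)² · σ² / δ²
  = (1.282 + 0.842)² · 592² / 135²
  = 4.5114 · 350464 / 18225
  = 86.75
Design effect: 2.3 × 86.75 = 199.53.
Round up → n = 200.

n = 200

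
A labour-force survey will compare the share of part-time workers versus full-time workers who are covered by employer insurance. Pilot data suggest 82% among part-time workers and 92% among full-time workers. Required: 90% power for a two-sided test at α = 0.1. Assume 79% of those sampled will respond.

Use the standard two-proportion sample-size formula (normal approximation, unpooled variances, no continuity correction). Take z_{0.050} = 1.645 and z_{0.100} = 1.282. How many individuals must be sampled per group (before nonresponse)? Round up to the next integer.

n = (z_{α/2} + z_β)² · [p₁(1−p₁) + p₂(1−p₂)] / (p₁ − p₂)²
  = (1.645 + 1.282)² · (0.82·0.18 + 0.92·0.08) / (-0.10)²
  = (2.927)² · (0.1476 + 0.0736) / 0.0100
  = 8.5673 · 0.2212 / 0.0100
  = 189.51
Adjust for 79% response: 189.51 / 0.79 = 239.89.
Round up → n = 240 per group.

n = 240 per group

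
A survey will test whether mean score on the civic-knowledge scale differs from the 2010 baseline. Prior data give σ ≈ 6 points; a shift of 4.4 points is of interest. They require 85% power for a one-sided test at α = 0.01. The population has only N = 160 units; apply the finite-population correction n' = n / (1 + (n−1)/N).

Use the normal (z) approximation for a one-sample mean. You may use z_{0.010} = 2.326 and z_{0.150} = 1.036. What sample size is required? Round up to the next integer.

n = 19

n = (z_α + z_β)² · σ² / δ²
  = (2.326 + 1.036)² · 6² / 4.4²
  = 11.3030 · 36 / 19.36
  = 21.02
Finite-population correction (N = 160): 21.02 / (1 + (21.02 − 1)/160) = 18.68.
Round up → n = 19.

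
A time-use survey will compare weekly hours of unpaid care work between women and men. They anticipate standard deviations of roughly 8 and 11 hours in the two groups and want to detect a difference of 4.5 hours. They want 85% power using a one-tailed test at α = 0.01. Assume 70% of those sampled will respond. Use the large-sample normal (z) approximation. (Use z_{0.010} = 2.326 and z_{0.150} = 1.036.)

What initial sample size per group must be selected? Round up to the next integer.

n = (z_α + z_β)² · (σ₁² + σ₂²) / δ²
  = (2.326 + 1.036)² · (8² + 11² = 185) / 4.5²
  = 11.3030 · 185 / 20.25
  = 103.26
Adjust for 70% response: 103.26 / 0.70 = 147.52.
Round up → n = 148 per group.

n = 148 per group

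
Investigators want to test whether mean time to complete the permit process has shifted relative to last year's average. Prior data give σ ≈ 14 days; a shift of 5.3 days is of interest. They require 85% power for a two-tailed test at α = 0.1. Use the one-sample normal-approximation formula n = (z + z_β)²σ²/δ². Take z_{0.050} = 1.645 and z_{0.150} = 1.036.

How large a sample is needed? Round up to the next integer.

n = (z_{α/2} + z_β)² · σ² / δ²
  = (1.645 + 1.036)² · 14² / 5.3²
  = 7.1878 · 196 / 28.09
  = 50.15
Round up → n = 51.

n = 51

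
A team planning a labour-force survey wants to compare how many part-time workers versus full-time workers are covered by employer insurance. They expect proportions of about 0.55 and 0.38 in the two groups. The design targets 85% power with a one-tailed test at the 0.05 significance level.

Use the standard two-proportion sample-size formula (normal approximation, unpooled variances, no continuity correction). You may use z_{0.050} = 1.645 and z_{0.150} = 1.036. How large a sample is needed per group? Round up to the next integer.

n = 121 per group

n = (z_α + z_β)² · [p₁(1−p₁) + p₂(1−p₂)] / (p₁ − p₂)²
  = (1.645 + 1.036)² · (0.55·0.45 + 0.38·0.62) / (0.17)²
  = (2.681)² · (0.2475 + 0.2356) / 0.0289
  = 7.1878 · 0.4831 / 0.0289
  = 120.15
Round up → n = 121 per group.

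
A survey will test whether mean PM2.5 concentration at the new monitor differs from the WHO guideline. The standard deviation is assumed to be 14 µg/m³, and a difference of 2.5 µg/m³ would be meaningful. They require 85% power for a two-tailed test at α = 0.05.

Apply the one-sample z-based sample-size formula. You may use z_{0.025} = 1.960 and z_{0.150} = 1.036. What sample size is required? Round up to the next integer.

n = (z_{α/2} + z_β)² · σ² / δ²
  = (1.960 + 1.036)² · 14² / 2.5²
  = 8.9760 · 196 / 6.25
  = 281.49
Round up → n = 282.

n = 282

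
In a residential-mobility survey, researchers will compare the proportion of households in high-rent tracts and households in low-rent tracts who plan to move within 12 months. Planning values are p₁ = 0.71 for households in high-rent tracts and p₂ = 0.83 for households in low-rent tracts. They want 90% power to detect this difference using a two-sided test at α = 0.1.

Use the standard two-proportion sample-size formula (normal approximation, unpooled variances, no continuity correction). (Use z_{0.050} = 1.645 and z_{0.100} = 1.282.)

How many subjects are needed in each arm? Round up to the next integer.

n = 207 per group

n = (z_{α/2} + z_β)² · [p₁(1−p₁) + p₂(1−p₂)] / (p₁ − p₂)²
  = (1.645 + 1.282)² · (0.71·0.29 + 0.83·0.17) / (-0.12)²
  = (2.927)² · (0.2059 + 0.1411) / 0.0144
  = 8.5673 · 0.3470 / 0.0144
  = 206.45
Round up → n = 207 per group.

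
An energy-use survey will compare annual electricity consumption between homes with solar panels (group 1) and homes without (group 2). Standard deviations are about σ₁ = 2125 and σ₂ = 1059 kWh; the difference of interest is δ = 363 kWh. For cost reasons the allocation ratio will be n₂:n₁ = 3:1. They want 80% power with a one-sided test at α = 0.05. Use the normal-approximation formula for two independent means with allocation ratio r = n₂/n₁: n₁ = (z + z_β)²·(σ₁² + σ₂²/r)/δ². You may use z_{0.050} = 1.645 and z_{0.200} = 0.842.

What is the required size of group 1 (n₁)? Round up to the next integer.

n₁ = (z_α + z_β)² · (σ₁² + σ₂²/r) / δ²
   = (1.645 + 0.842)² · (2125² + 1059²/3) / 363²
   = 6.1852 · (4515625 + 373827) / 131769
   = 6.1852 · 4889452 / 131769
   = 229.51
Round up → n₁ = 230; n₂ = r·n₁ = 3 × 230 = 690.

n₁ = 230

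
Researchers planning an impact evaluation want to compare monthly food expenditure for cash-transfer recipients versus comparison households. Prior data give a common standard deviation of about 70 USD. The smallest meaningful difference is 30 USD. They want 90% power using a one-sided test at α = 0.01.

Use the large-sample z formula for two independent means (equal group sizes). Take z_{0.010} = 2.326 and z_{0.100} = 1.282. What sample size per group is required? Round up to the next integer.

n = (z_α + z_β)² · (σ₁² + σ₂²) / δ²
  = (2.326 + 1.282)² · (2·70² = 9800) / 30²
  = 13.0177 · 9800 / 900
  = 141.75
Round up → n = 142 per group.

n = 142 per group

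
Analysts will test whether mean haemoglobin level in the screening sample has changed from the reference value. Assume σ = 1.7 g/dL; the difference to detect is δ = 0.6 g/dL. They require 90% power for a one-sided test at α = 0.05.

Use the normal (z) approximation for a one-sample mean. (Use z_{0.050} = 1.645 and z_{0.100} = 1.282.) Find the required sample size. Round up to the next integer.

n = (z_α + z_β)² · σ² / δ²
  = (1.645 + 1.282)² · 1.7² / 0.6²
  = 8.5673 · 2.89 / 0.36
  = 68.78
Round up → n = 69.

n = 69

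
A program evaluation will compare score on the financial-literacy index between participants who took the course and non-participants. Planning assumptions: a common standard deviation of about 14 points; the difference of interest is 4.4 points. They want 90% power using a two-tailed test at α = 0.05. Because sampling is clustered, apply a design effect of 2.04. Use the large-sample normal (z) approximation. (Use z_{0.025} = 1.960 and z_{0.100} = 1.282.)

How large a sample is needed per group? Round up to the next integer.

n = 435 per group

n = (z_{α/2} + z_β)² · (σ₁² + σ₂²) / δ²
  = (1.960 + 1.282)² · (2·14² = 392) / 4.4²
  = 10.5106 · 392 / 19.36
  = 212.82
Design effect: 2.04 × 212.82 = 434.15.
Round up → n = 435 per group.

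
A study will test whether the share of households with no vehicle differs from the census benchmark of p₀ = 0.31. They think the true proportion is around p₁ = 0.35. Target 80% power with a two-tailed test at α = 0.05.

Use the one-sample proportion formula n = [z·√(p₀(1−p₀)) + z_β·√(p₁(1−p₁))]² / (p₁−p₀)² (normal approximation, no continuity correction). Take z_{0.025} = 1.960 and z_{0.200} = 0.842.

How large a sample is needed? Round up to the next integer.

n = [z_{α/2}·√(p₀q₀) + z_β·√(p₁q₁)]² / (p₁ − p₀)²
  = [1.960·√(0.31·0.69) + 0.842·√(0.35·0.65)]² / (0.04)²
  = [1.960·0.4625 + 0.842·0.4770]² / 0.0016
  = [1.3081]² / 0.0016
  = 1069.45
Round up → n = 1070.

n = 1070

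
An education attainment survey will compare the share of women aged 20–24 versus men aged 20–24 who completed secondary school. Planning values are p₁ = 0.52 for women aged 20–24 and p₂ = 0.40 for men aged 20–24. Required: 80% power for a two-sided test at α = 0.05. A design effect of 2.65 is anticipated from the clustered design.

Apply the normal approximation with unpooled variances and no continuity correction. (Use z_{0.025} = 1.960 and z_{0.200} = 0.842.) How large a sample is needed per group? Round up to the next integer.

n = (z_{α/2} + z_β)² · [p₁(1−p₁) + p₂(1−p₂)] / (p₁ − p₂)²
  = (1.960 + 0.842)² · (0.52·0.48 + 0.40·0.60) / (0.12)²
  = (2.802)² · (0.2496 + 0.2400) / 0.0144
  = 7.8512 · 0.4896 / 0.0144
  = 266.94
Design effect: 2.65 × 266.94 = 707.39.
Round up → n = 708 per group.

n = 708 per group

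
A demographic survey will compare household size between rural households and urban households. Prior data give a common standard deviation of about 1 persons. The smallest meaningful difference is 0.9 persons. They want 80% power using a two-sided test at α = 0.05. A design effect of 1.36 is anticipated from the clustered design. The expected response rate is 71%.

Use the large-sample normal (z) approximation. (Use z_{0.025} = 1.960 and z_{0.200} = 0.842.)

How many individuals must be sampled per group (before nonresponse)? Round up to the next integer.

n = 38 per group

n = (z_{α/2} + z_β)² · (σ₁² + σ₂²) / δ²
  = (1.960 + 0.842)² · (2·1² = 2) / 0.9²
  = 7.8512 · 2 / 0.81
  = 19.39
Design effect: 1.36 × 19.39 = 26.36.
Adjust for 71% response: 26.36 / 0.71 = 37.13.
Round up → n = 38 per group.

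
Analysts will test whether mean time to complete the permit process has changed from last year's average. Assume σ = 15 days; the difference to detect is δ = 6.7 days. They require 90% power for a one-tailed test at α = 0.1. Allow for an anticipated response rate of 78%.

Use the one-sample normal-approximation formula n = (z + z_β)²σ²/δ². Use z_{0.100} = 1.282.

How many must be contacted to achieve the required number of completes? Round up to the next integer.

n = (z_α + z_β)² · σ² / δ²
  = (1.282 + 1.282)² · 15² / 6.7²
  = 6.5741 · 225 / 44.89
  = 32.95
Adjust for 78% response: 32.95 / 0.78 = 42.24.
Round up → n = 43.

n = 43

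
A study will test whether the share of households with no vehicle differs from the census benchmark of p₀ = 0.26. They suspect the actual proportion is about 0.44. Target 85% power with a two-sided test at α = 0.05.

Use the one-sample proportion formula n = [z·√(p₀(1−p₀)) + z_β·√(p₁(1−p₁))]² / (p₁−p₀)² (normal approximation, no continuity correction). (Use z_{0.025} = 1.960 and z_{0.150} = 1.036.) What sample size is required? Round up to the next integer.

n = 59

n = [z_{α/2}·√(p₀q₀) + z_β·√(p₁q₁)]² / (p₁ − p₀)²
  = [1.960·√(0.26·0.74) + 1.036·√(0.44·0.56)]² / (0.18)²
  = [1.960·0.4386 + 1.036·0.4964]² / 0.0324
  = [1.3740]² / 0.0324
  = 58.27
Round up → n = 59.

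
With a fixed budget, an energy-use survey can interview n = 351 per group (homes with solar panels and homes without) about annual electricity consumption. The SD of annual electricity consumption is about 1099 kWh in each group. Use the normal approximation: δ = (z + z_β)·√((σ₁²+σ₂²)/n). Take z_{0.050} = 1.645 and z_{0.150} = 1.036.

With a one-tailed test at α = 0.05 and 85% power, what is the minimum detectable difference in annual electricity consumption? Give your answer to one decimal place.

Minimum detectable difference ≈ 222.4 kWh

δ = (z_α + z_β) · √((σ₁²+σ₂²)/n)
  = (1.645 + 1.036) · √(2415602/351)
  = 2.681 · √6882.1
  = 2.681 · 82.9582
  = 222.4108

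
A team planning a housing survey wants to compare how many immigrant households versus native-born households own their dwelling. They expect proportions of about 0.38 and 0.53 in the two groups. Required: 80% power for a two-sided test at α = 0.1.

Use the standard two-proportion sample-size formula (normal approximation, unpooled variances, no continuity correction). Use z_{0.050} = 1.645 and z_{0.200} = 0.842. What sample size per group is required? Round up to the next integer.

n = 134 per group

n = (z_{α/2} + z_β)² · [p₁(1−p₁) + p₂(1−p₂)] / (p₁ − p₂)²
  = (1.645 + 0.842)² · (0.38·0.62 + 0.53·0.47) / (-0.15)²
  = (2.487)² · (0.2356 + 0.2491) / 0.0225
  = 6.1852 · 0.4847 / 0.0225
  = 133.24
Round up → n = 134 per group.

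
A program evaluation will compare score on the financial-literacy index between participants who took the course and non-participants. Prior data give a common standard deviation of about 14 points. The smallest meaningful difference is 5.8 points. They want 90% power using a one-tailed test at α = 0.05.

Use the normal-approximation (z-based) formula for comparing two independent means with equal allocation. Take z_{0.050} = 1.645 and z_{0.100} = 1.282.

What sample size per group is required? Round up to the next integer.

n = 100 per group

n = (z_α + z_β)² · (σ₁² + σ₂²) / δ²
  = (1.645 + 1.282)² · (2·14² = 392) / 5.8²
  = 8.5673 · 392 / 33.64
  = 99.83
Round up → n = 100 per group.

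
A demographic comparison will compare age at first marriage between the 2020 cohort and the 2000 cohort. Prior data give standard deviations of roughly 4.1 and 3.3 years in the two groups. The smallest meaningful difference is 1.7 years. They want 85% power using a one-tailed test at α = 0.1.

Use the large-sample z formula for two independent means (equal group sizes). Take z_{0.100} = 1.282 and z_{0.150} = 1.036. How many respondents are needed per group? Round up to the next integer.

n = 52 per group

n = (z_α + z_β)² · (σ₁² + σ₂²) / δ²
  = (1.282 + 1.036)² · (4.1² + 3.3² = 27.7) / 1.7²
  = 5.3731 · 27.7 / 2.89
  = 51.50
Round up → n = 52 per group.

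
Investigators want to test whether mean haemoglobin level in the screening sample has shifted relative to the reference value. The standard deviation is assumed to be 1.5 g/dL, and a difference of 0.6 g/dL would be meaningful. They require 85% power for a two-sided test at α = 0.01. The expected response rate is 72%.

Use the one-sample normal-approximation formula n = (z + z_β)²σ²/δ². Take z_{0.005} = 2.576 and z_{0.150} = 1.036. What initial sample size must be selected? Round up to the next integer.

n = (z_{α/2} + z_β)² · σ² / δ²
  = (2.576 + 1.036)² · 1.5² / 0.6²
  = 13.0465 · 2.25 / 0.36
  = 81.54
Adjust for 72% response: 81.54 / 0.72 = 113.25.
Round up → n = 114.

n = 114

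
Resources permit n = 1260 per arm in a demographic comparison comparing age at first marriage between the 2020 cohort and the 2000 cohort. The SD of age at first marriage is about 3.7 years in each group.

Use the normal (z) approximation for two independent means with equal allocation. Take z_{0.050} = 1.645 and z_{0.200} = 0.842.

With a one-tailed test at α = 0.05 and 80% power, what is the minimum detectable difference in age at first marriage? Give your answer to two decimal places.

δ = (z_α + z_β) · √((σ₁²+σ₂²)/n)
  = (1.645 + 0.842) · √(27.38/1260)
  = 2.487 · √0.02173
  = 2.487 · 0.1474
  = 0.3666

Minimum detectable difference ≈ 0.37 years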